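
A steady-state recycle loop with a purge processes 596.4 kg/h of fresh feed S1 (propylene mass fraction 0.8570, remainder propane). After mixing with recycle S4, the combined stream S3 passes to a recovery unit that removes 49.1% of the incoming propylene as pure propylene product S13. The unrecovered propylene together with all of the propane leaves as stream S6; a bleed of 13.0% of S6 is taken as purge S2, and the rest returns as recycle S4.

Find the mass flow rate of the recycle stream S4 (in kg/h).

977 kg/h

propane enters only via S1 and leaves only via the purge: 596.4×0.143 = 0.130×(propane in S6), and the recovery unit passes all propane, so propane in S3 = propane in S6 = 656.04 kg/h.
propylene in S3: m_A = 596.4×0.857 + (1−0.130)·(1−0.491)·m_A, so m_A = 511.11/0.5572 = 917.34 kg/h.
S6 = (1−0.491)×917.34 + 656.04 = 1123 kg/h.
Recycle S4 = (1−0.130)×1123 = 976.98 kg/h.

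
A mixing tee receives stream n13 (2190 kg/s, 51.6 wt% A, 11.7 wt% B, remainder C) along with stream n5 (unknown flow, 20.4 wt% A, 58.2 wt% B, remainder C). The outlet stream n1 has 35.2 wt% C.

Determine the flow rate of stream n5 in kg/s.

238 kg/s

Let n5 be the unknown flow. Total out = 2190 + n5.
C balance: 803.73 + 0.214·n5 = 0.352·(2190 + n5)
(0.214 − 0.352)·n5 = 0.352×2190 − 803.73 = -32.85
n5 = -32.85 / -0.138 = 238.04 kg/s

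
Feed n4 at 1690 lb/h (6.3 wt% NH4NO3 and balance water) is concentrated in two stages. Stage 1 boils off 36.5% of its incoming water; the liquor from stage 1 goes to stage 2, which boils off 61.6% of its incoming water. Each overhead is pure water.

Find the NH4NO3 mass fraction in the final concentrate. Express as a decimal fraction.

water in feed = 1690×0.937 = 1583.5 lb/h.
After stage 1: water left = (1−0.365)×1583.5 = 1005.5; stream total = 1112 lb/h.
After stage 2: water left = (1−0.616)×1005.5 = 386.13; final concentrate = 492.6 lb/h.
NH4NO3 fraction = 106.47/492.6 = 0.216.

0.216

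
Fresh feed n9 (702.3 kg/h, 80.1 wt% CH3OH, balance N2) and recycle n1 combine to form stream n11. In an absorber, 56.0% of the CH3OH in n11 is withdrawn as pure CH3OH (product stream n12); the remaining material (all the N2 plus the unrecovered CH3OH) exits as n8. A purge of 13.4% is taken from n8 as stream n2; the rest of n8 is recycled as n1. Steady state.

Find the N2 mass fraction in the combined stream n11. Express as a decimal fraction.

N2 enters only via n9 and leaves only via the purge: 702.3×0.199 = 0.134×(N2 in n8), and the absorber passes all N2, so N2 in n11 = N2 in n8 = 1043 kg/h.
CH3OH in n11: m_A = 702.3×0.801 + (1−0.134)·(1−0.560)·m_A, so m_A = 562.54/0.6190 = 908.85 kg/h.
n11 = 908.85 + 1043 = 1951.8 kg/h.
N2 fraction in n11 = 1043/1951.8 = 0.5344.

0.5344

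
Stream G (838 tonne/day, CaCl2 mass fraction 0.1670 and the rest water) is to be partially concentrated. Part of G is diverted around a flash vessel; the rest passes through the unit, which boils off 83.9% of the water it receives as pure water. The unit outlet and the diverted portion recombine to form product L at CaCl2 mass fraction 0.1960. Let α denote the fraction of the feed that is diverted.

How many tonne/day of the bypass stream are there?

All 838×0.167 = 139.95 tonne/day of CaCl2 reaches L, so L = 139.95/0.196 = 714.01 tonne/day and vapour = 123.99 tonne/day.
The evaporator receives (1−α)·838 of feed at 0.833 water and removes 0.839 of that water:
0.839×0.833×(1−α)×838 = 123.99
(1−α) = 123.99/585.67 = 0.2117;  α = 0.7883.
Bypass flow = 0.7883×838 = 660.59 tonne/day.

660.6 tonne/day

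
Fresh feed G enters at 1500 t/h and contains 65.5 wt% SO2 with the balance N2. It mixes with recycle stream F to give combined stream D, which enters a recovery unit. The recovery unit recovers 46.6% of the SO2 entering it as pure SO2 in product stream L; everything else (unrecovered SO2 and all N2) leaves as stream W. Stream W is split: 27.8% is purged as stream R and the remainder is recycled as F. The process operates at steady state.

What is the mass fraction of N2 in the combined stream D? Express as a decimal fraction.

N2 enters only via G and leaves only via the purge: 1500×0.345 = 0.278×(N2 in W), and the recovery unit passes all N2, so N2 in D = N2 in W = 1861.5 t/h.
SO2 in D: m_A = 1500×0.655 + (1−0.278)·(1−0.466)·m_A, so m_A = 982.5/0.6145 = 1599 t/h.
D = 1599 + 1861.5 = 3460.5 t/h.
N2 fraction in D = 1861.5/3460.5 = 0.5379.

0.5379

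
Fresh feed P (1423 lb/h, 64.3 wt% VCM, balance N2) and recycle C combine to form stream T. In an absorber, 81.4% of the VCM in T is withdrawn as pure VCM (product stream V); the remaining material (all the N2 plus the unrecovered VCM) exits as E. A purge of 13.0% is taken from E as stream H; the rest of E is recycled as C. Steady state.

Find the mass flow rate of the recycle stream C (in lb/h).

N2 enters only via P and leaves only via the purge: 1423×0.357 = 0.130×(N2 in E), and the absorber passes all N2, so N2 in T = N2 in E = 3907.8 lb/h.
VCM in T: m_A = 1423×0.643 + (1−0.130)·(1−0.814)·m_A, so m_A = 914.99/0.8382 = 1091.6 lb/h.
E = (1−0.814)×1091.6 + 3907.8 = 4110.8 lb/h.
Recycle C = (1−0.130)×4110.8 = 3576.4 lb/h.

3576 lb/h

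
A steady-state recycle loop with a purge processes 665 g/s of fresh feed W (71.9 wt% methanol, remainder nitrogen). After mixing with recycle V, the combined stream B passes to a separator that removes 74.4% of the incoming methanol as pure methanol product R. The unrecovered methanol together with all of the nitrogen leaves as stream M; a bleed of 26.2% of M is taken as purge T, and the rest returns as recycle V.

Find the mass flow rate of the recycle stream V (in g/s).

637.7 g/s

nitrogen enters only via W and leaves only via the purge: 665×0.281 = 0.262×(nitrogen in M), and the separator passes all nitrogen, so nitrogen in B = nitrogen in M = 713.23 g/s.
methanol in B: m_A = 665×0.719 + (1−0.262)·(1−0.744)·m_A, so m_A = 478.13/0.8111 = 589.51 g/s.
M = (1−0.744)×589.51 + 713.23 = 864.14 g/s.
Recycle V = (1−0.262)×864.14 = 637.74 g/s.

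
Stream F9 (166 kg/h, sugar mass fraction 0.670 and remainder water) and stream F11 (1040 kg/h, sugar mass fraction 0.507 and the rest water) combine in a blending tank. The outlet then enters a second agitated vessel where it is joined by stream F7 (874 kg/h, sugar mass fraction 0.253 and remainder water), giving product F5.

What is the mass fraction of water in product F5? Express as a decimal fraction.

Overall, product flow = 2080 kg/h.
water in = 166×0.330 + 1040×0.493 + 874×0.747 = 1220.4 kg/h.
water fraction in F5 = 0.587.

0.587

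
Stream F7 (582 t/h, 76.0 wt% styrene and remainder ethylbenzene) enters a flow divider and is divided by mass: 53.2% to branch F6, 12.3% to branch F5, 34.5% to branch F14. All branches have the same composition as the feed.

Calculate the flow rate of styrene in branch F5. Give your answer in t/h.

54.41 t/h

Branch F5 total = 0.123×582 = 71.586 t/h.
styrene in F5 = 0.760×71.586 = 54.405 t/h.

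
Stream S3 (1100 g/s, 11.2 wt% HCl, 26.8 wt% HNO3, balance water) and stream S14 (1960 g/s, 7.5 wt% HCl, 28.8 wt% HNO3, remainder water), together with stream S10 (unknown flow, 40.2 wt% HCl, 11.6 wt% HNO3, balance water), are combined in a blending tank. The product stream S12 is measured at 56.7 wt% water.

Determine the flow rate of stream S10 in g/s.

Let S10 be the unknown flow. Total out = 3060 + S10.
water balance: 1930.5 + 0.482·S10 = 0.567·(3060 + S10)
(0.482 − 0.567)·S10 = 0.567×3060 − 1930.5 = -195.5
S10 = -195.5 / -0.085 = 2300 g/s

2300 g/s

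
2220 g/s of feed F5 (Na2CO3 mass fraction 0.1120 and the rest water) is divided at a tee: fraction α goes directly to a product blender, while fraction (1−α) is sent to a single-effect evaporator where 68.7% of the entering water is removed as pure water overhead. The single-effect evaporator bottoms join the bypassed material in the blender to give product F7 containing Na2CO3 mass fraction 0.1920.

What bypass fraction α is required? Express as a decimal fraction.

All 2220×0.112 = 248.64 g/s of Na2CO3 reaches F7, so F7 = 248.64/0.192 = 1295 g/s and vapour = 925 g/s.
The evaporator receives (1−α)·2220 of feed at 0.888 water and removes 0.687 of that water:
0.687×0.888×(1−α)×2220 = 925
(1−α) = 925/1354.3 = 0.6830;  α = 0.3170.

0.317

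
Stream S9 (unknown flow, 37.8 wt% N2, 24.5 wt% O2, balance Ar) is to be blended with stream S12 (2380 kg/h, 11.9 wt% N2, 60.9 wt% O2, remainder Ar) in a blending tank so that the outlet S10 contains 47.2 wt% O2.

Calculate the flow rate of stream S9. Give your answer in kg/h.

Let S9 be the unknown flow. Total out = 2380 + S9.
O2 balance: 1449.4 + 0.245·S9 = 0.472·(2380 + S9)
(0.245 − 0.472)·S9 = 0.472×2380 − 1449.4 = -326.06
S9 = -326.06 / -0.227 = 1436.4 kg/h

1436 kg/h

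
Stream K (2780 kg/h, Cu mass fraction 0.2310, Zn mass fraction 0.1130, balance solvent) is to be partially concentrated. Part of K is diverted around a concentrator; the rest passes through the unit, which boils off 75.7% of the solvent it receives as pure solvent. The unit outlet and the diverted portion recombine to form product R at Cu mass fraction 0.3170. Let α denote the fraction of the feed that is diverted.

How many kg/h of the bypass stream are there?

All 2780×0.231 = 642.18 kg/h of Cu reaches R, so R = 642.18/0.317 = 2025.8 kg/h and vapour = 754.2 kg/h.
The evaporator receives (1−α)·2780 of feed at 0.656 solvent and removes 0.757 of that solvent:
0.757×0.656×(1−α)×2780 = 754.2
(1−α) = 754.2/1380.5 = 0.5463;  α = 0.4537.
Bypass flow = 0.4537×2780 = 1261.3 kg/h.

1261 kg/h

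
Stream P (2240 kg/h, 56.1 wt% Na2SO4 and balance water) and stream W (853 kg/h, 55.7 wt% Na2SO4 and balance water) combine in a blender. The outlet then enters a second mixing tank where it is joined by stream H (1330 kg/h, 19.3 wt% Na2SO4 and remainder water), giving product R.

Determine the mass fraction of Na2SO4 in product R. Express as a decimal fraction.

Overall, product flow = 4423 kg/h.
Na2SO4 in = 2240×0.561 + 853×0.557 + 1330×0.193 = 1988.5 kg/h.
Na2SO4 fraction in R = 0.450.

0.450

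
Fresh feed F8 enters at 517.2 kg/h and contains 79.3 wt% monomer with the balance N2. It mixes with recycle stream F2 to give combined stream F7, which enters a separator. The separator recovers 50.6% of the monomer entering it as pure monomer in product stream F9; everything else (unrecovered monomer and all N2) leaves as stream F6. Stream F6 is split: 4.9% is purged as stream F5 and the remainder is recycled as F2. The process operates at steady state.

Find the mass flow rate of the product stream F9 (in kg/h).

monomer in F7: m_A = 517.2×0.793 + (1−0.049)·(1−0.506)·m_A, so m_A = 410.14/0.5302 = 773.55 kg/h.
Product F9 = 0.506×773.55 = 391.42 kg/h.

391.4 kg/h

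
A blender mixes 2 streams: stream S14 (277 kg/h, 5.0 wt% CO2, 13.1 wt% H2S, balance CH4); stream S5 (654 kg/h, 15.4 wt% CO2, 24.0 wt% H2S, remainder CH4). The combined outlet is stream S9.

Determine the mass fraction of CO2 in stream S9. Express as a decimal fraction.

0.123

Total flow out = 277 + 654 = 931 kg/h.
CO2 in = 277×0.050 + 654×0.154 = 114.57 kg/h.
CO2 mass fraction in S9 = 114.57/931 = 0.123.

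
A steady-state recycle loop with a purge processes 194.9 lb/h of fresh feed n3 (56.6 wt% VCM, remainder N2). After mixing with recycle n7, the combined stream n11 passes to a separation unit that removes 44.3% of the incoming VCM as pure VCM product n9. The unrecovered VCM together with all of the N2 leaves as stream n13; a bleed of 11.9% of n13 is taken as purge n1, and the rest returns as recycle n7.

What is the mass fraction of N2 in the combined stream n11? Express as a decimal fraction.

N2 enters only via n3 and leaves only via the purge: 194.9×0.434 = 0.119×(N2 in n13), and the separation unit passes all N2, so N2 in n11 = N2 in n13 = 710.81 lb/h.
VCM in n11: m_A = 194.9×0.566 + (1−0.119)·(1−0.443)·m_A, so m_A = 110.31/0.5093 = 216.61 lb/h.
n11 = 216.61 + 710.81 = 927.42 lb/h.
N2 fraction in n11 = 710.81/927.42 = 0.766.

0.766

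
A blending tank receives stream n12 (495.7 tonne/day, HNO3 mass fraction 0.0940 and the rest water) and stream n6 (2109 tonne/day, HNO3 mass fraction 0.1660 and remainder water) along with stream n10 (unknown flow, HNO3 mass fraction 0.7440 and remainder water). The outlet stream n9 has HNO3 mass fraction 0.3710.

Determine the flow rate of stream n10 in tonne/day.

Let n10 be the unknown flow. Total out = 2604.7 + n10.
HNO3 balance: 396.69 + 0.744·n10 = 0.371·(2604.7 + n10)
(0.744 − 0.371)·n10 = 0.371×2604.7 − 396.69 = 569.65
n10 = 569.65 / 0.373 = 1527.2 tonne/day

1527 tonne/day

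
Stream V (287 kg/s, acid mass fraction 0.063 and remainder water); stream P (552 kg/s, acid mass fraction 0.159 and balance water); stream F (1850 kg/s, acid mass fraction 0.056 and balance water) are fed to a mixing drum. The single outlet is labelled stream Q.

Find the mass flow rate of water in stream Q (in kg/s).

water out = water in = 287×0.937 + 552×0.841 + 1850×0.944 = 2479.6 kg/s.

2480 kg/s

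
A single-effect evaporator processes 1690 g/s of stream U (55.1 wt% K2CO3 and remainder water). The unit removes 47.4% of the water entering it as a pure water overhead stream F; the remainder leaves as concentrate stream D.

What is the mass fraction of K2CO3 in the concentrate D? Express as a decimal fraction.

0.700

K2CO3 is not removed: 1690×0.551 = 931.19 g/s of K2CO3 enters D.
water entering = 1690×0.449 = 758.81 g/s; overhead removed = 0.474×758.81 = 359.68 g/s.
Concentrate = 1690 − 359.68 = 1330.3 g/s.
Mass fraction = 931.19/1330.3 = 0.700.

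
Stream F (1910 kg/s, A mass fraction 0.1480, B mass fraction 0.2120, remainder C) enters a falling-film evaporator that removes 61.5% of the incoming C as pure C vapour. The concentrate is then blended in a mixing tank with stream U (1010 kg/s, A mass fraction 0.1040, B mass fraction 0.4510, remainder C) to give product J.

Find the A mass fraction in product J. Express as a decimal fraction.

0.1788

Vapour removed = 0.615×0.640×1910 = 751.78 kg/s; concentrate = 1158.2 kg/s.
A reaching the mixer = 282.68 (from concentrate) + 1010×0.104 = 387.72 kg/s.
Product flow = 1158.2 + 1010 = 2168.2 kg/s; A fraction = 0.1788.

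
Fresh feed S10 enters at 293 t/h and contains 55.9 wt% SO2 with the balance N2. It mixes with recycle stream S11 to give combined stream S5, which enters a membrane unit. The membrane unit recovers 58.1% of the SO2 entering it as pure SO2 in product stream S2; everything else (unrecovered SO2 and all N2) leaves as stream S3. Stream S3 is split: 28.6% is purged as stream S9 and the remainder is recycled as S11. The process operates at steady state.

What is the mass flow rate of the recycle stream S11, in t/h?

392.5 t/h

N2 enters only via S10 and leaves only via the purge: 293×0.441 = 0.286×(N2 in S3), and the membrane unit passes all N2, so N2 in S5 = N2 in S3 = 451.79 t/h.
SO2 in S5: m_A = 293×0.559 + (1−0.286)·(1−0.581)·m_A, so m_A = 163.79/0.7008 = 233.7 t/h.
S3 = (1−0.581)×233.7 + 451.79 = 549.72 t/h.
Recycle S11 = (1−0.286)×549.72 = 392.5 t/h.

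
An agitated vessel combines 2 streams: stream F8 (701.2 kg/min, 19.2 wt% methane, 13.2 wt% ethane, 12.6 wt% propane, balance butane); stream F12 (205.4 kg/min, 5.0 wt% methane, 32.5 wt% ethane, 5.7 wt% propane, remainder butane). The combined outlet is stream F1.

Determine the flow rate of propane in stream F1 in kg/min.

propane out = propane in = 701.2×0.126 + 205.4×0.057 = 100.06 kg/min.

100.1 kg/min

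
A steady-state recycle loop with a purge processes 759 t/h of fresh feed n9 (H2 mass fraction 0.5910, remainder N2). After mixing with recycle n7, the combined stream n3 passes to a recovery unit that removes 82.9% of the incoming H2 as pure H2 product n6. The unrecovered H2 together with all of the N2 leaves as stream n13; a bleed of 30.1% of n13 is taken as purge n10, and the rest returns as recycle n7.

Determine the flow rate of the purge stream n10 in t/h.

336.7 t/h

N2 enters only via n9 and leaves only via the purge: 759×0.409 = 0.301×(N2 in n13), and the recovery unit passes all N2, so N2 in n3 = N2 in n13 = 1031.3 t/h.
H2 in n3: m_A = 759×0.591 + (1−0.301)·(1−0.829)·m_A, so m_A = 448.57/0.8805 = 509.46 t/h.
n13 = (1−0.829)×509.46 + 1031.3 = 1118.5 t/h.
Purge n10 = 0.301×1118.5 = 336.65 t/h.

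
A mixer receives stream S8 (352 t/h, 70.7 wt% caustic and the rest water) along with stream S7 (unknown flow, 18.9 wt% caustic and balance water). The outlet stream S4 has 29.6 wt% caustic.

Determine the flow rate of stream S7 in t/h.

Let S7 be the unknown flow. Total out = 352 + S7.
caustic balance: 248.86 + 0.189·S7 = 0.296·(352 + S7)
(0.189 − 0.296)·S7 = 0.296×352 − 248.86 = -144.67
S7 = -144.67 / -0.107 = 1352.1 t/h

1352 t/h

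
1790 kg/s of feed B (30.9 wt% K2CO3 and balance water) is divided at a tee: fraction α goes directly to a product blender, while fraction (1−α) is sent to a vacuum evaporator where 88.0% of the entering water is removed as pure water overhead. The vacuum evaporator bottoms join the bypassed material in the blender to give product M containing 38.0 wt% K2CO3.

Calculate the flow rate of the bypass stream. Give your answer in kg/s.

1240 kg/s

All 1790×0.309 = 553.11 kg/s of K2CO3 reaches M, so M = 553.11/0.380 = 1455.6 kg/s and vapour = 334.45 kg/s.
The evaporator receives (1−α)·1790 of feed at 0.691 water and removes 0.880 of that water:
0.880×0.691×(1−α)×1790 = 334.45
(1−α) = 334.45/1088.5 = 0.3073;  α = 0.6927.
Bypass flow = 0.6927×1790 = 1240 kg/s.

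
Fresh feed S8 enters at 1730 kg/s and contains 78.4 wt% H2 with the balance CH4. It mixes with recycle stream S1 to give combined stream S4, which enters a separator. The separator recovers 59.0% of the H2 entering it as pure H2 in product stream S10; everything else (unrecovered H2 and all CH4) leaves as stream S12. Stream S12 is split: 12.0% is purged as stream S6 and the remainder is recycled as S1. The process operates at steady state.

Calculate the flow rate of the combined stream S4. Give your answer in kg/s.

5236 kg/s

CH4 enters only via S8 and leaves only via the purge: 1730×0.216 = 0.120×(CH4 in S12), and the separator passes all CH4, so CH4 in S4 = CH4 in S12 = 3114 kg/s.
H2 in S4: m_A = 1730×0.784 + (1−0.120)·(1−0.590)·m_A, so m_A = 1356.3/0.6392 = 2121.9 kg/s.
S4 = 2121.9 + 3114 = 5235.9 kg/s.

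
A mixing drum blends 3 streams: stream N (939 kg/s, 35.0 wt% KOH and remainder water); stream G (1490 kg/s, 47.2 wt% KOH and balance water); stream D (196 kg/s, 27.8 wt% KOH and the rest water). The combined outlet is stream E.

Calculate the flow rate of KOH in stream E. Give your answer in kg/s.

KOH out = KOH in = 939×0.350 + 1490×0.472 + 196×0.278 = 1086.4 kg/s.

1086 kg/s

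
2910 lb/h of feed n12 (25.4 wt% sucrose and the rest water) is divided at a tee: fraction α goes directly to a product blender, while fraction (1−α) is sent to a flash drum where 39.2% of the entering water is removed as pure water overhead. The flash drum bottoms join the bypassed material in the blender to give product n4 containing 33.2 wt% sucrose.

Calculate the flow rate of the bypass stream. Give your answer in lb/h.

572.1 lb/h

All 2910×0.254 = 739.14 lb/h of sucrose reaches n4, so n4 = 739.14/0.332 = 2226.3 lb/h and vapour = 683.67 lb/h.
The evaporator receives (1−α)·2910 of feed at 0.746 water and removes 0.392 of that water:
0.392×0.746×(1−α)×2910 = 683.67
(1−α) = 683.67/850.98 = 0.8034;  α = 0.1966.
Bypass flow = 0.1966×2910 = 572.11 lb/h.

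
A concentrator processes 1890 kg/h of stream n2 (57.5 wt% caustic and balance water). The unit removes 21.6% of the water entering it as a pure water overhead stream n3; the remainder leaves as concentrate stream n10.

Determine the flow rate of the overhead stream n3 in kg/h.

173.5 kg/h

water entering = 1890×0.425 = 803.25 kg/h; overhead removed = 0.216×803.25 = 173.5 kg/h.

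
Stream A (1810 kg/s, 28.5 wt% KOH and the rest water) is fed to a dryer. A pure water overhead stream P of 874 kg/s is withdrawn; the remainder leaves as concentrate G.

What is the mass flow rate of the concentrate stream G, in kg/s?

Concentrate = 1810 − 874 = 936 kg/s.

936 kg/s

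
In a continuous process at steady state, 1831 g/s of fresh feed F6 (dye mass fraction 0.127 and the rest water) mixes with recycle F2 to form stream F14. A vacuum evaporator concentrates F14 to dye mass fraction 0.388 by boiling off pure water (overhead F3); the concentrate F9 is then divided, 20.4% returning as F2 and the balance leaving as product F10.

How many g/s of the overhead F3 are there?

1232 g/s

Overall dye balance (none leaves overhead): dye in fresh feed = dye in product, i.e. 1831×0.127 = (1−0.204)·F9·0.388.
F9 = 232.54/(0.388×0.796) = 752.92 g/s.
Recycle F2 = 0.204×752.92 = 153.6 g/s.
Combined feed F14 = 1831 + 153.6 = 1984.6 g/s.
Overhead F3 = F14 − F9 = 1984.6 − 752.92 = 1231.7 g/s.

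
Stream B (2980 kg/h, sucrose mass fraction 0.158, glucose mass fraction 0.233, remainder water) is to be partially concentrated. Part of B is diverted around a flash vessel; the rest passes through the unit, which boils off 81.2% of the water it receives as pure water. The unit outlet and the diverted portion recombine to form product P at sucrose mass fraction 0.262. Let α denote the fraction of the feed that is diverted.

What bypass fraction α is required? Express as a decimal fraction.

0.197

All 2980×0.158 = 470.84 kg/h of sucrose reaches P, so P = 470.84/0.262 = 1797.1 kg/h and vapour = 1182.9 kg/h.
The evaporator receives (1−α)·2980 of feed at 0.609 water and removes 0.812 of that water:
0.812×0.609×(1−α)×2980 = 1182.9
(1−α) = 1182.9/1473.6 = 0.8027;  α = 0.1973.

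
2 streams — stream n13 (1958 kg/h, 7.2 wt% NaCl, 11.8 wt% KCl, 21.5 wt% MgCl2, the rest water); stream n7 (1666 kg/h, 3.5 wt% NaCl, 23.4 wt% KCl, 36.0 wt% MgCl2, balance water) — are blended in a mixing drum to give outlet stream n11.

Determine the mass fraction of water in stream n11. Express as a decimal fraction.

0.492

Total flow out = 1958 + 1666 = 3624 kg/h.
water in = 1958×0.595 + 1666×0.371 = 1783.1 kg/h.
water mass fraction in n11 = 1783.1/3624 = 0.492.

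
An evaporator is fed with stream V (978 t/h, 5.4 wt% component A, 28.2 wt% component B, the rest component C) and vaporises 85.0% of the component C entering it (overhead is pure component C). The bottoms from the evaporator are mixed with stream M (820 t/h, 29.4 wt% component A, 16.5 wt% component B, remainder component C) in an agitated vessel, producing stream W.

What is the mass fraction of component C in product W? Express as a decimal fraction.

0.434

Vapour removed = 0.850×0.664×978 = 551.98 t/h; concentrate = 426.02 t/h.
component C reaching the mixer = 97.409 (from concentrate) + 820×0.541 = 541.03 t/h.
Product flow = 426.02 + 820 = 1246 t/h; component C fraction = 0.434.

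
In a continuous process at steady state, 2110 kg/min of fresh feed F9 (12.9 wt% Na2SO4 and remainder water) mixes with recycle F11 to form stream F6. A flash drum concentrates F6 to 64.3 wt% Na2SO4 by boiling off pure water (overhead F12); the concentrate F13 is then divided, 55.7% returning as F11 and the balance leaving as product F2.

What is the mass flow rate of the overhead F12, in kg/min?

1687 kg/min

Overall Na2SO4 balance (none leaves overhead): Na2SO4 in fresh feed = Na2SO4 in product, i.e. 2110×0.129 = (1−0.557)·F13·0.643.
F13 = 272.19/(0.643×0.443) = 955.56 kg/min.
Recycle F11 = 0.557×955.56 = 532.25 kg/min.
Combined feed F6 = 2110 + 532.25 = 2642.2 kg/min.
Overhead F12 = F6 − F13 = 2642.2 − 955.56 = 1686.7 kg/min.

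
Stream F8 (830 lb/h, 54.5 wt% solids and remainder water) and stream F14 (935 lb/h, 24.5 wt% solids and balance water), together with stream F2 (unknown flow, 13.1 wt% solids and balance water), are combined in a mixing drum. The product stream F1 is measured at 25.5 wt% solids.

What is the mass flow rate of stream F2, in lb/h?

1866 lb/h

Let F2 be the unknown flow. Total out = 1765 + F2.
solids balance: 681.42 + 0.131·F2 = 0.255·(1765 + F2)
(0.131 − 0.255)·F2 = 0.255×1765 − 681.42 = -231.35
F2 = -231.35 / -0.124 = 1865.7 lb/h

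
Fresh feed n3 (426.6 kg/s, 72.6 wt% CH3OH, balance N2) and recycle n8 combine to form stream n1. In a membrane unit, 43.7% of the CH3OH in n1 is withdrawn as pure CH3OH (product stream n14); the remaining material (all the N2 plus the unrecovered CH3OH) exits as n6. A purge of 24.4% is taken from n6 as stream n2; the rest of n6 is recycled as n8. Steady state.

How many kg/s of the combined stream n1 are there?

1018 kg/s

N2 enters only via n3 and leaves only via the purge: 426.6×0.274 = 0.244×(N2 in n6), and the membrane unit passes all N2, so N2 in n1 = N2 in n6 = 479.05 kg/s.
CH3OH in n1: m_A = 426.6×0.726 + (1−0.244)·(1−0.437)·m_A, so m_A = 309.71/0.5744 = 539.22 kg/s.
n1 = 539.22 + 479.05 = 1018.3 kg/s.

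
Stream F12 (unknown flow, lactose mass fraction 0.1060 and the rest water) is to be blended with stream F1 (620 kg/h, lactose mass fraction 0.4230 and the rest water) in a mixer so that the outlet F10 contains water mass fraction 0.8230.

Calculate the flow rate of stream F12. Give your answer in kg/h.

2148 kg/h

Let F12 be the unknown flow. Total out = 620 + F12.
water balance: 357.74 + 0.894·F12 = 0.823·(620 + F12)
(0.894 − 0.823)·F12 = 0.823×620 − 357.74 = 152.52
F12 = 152.52 / 0.071 = 2148.2 kg/h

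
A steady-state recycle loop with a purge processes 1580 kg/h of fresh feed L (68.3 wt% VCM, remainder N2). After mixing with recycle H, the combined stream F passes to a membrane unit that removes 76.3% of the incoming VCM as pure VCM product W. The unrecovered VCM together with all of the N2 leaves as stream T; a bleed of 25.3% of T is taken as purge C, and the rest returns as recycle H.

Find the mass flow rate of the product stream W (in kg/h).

1001 kg/h

VCM in F: m_A = 1580×0.683 + (1−0.253)·(1−0.763)·m_A, so m_A = 1079.1/0.8230 = 1311.3 kg/h.
Product W = 0.763×1311.3 = 1000.5 kg/h.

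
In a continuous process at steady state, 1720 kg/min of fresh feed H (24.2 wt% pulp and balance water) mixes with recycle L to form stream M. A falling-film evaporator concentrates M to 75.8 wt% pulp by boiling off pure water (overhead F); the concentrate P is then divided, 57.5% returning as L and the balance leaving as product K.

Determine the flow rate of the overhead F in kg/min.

1171 kg/min

Overall pulp balance (none leaves overhead): pulp in fresh feed = pulp in product, i.e. 1720×0.242 = (1−0.575)·P·0.758.
P = 416.24/(0.758×0.425) = 1292.1 kg/min.
Recycle L = 0.575×1292.1 = 742.94 kg/min.
Combined feed M = 1720 + 742.94 = 2462.9 kg/min.
Overhead F = M − P = 2462.9 − 1292.1 = 1170.9 kg/min.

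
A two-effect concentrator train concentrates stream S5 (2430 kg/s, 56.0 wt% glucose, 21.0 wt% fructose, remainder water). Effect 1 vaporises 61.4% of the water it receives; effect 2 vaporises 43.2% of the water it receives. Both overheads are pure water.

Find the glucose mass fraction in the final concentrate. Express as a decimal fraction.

water in feed = 2430×0.230 = 558.9 kg/s.
After stage 1: water left = (1−0.614)×558.9 = 215.74; stream total = 2086.8 kg/s.
After stage 2: water left = (1−0.432)×215.74 = 122.54; final concentrate = 1993.6 kg/s.
glucose fraction = 1360.8/1993.6 = 0.6826.

0.6826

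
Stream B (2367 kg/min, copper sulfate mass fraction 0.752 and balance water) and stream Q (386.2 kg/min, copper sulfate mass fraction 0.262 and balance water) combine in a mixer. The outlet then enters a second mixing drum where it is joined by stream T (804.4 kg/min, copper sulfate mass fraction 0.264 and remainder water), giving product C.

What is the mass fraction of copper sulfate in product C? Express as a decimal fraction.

Overall, product flow = 3557.6 kg/min.
copper sulfate in = 2367×0.752 + 386.2×0.262 + 804.4×0.264 = 2093.5 kg/min.
copper sulfate fraction in C = 0.588.

0.588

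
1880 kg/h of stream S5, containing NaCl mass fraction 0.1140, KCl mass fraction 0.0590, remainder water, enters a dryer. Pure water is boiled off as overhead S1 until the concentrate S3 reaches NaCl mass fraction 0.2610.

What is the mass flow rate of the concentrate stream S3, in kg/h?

NaCl is conserved: 1880×0.114 = 214.32 kg/h all reports to the concentrate.
Concentrate = 214.32/(target fraction) = 821.15 kg/h.

821.1 kg/h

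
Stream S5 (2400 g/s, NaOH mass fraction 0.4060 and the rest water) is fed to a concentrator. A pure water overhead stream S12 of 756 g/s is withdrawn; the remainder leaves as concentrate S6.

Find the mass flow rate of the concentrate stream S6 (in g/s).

Concentrate = 2400 − 756 = 1644 g/s.

1644 g/s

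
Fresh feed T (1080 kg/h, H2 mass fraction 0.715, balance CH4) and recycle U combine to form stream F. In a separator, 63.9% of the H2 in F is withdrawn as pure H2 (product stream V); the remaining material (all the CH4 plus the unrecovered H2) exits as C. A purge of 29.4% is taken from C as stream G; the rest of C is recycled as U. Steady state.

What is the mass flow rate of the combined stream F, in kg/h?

2083 kg/h

CH4 enters only via T and leaves only via the purge: 1080×0.285 = 0.294×(CH4 in C), and the separator passes all CH4, so CH4 in F = CH4 in C = 1046.9 kg/h.
H2 in F: m_A = 1080×0.715 + (1−0.294)·(1−0.639)·m_A, so m_A = 772.2/0.7451 = 1036.3 kg/h.
F = 1036.3 + 1046.9 = 2083.3 kg/h.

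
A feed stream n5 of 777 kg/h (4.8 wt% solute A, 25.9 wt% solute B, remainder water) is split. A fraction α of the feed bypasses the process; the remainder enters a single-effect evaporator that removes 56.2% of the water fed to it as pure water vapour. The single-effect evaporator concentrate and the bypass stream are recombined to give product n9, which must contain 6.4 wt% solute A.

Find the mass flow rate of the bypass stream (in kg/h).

278.2 kg/h

All 777×0.048 = 37.296 kg/h of solute A reaches n9, so n9 = 37.296/0.064 = 582.75 kg/h and vapour = 194.25 kg/h.
The evaporator receives (1−α)·777 of feed at 0.693 water and removes 0.562 of that water:
0.562×0.693×(1−α)×777 = 194.25
(1−α) = 194.25/302.62 = 0.6419;  α = 0.3581.
Bypass flow = 0.3581×777 = 278.24 kg/h.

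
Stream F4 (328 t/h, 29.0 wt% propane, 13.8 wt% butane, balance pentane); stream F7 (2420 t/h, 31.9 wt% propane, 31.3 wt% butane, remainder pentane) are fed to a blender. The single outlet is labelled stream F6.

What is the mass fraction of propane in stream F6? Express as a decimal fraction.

0.316

Total flow out = 328 + 2420 = 2748 t/h.
propane in = 328×0.290 + 2420×0.319 = 867.1 t/h.
propane mass fraction in F6 = 867.1/2748 = 0.316.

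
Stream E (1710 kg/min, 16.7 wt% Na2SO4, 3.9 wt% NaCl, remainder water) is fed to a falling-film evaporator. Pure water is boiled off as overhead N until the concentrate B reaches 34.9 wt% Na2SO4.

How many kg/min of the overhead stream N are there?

891.7 kg/min

Na2SO4 is conserved: 1710×0.167 = 285.57 kg/min all reports to the concentrate.
Concentrate = 285.57/(target fraction) = 818.25 kg/min.
Overhead = 1710 − 818.25 = 891.75 kg/min.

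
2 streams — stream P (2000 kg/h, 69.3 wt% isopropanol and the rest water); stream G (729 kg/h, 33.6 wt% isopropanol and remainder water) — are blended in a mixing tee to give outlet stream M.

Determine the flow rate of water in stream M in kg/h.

water out = water in = 2000×0.307 + 729×0.664 = 1098.1 kg/h.

1098 kg/h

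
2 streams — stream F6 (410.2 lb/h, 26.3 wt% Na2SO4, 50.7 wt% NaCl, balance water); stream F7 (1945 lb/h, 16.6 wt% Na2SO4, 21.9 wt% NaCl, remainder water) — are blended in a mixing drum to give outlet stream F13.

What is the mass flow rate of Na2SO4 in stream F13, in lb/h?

Na2SO4 out = Na2SO4 in = 410.2×0.263 + 1945×0.166 = 430.75 lb/h.

430.8 lb/h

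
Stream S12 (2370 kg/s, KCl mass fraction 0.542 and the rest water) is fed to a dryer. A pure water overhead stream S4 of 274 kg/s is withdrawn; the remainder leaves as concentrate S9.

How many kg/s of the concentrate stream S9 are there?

2096 kg/s

Concentrate = 2370 − 274 = 2096 kg/s.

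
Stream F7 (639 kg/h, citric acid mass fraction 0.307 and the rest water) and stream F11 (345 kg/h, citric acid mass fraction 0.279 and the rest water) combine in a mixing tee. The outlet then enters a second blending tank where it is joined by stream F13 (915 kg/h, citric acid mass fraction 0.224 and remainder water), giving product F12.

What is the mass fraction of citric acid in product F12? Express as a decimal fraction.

Overall, product flow = 1899 kg/h.
citric acid in = 639×0.307 + 345×0.279 + 915×0.224 = 497.39 kg/h.
citric acid fraction in F12 = 0.262.

0.262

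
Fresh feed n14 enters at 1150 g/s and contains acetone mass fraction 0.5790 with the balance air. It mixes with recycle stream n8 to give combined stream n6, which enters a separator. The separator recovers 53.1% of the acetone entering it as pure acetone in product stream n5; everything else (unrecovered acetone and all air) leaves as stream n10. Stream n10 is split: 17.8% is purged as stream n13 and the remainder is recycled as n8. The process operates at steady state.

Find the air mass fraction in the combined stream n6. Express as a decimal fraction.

air enters only via n14 and leaves only via the purge: 1150×0.421 = 0.178×(air in n10), and the separator passes all air, so air in n6 = air in n10 = 2719.9 g/s.
acetone in n6: m_A = 1150×0.579 + (1−0.178)·(1−0.531)·m_A, so m_A = 665.85/0.6145 = 1083.6 g/s.
n6 = 1083.6 + 2719.9 = 3803.5 g/s.
air fraction in n6 = 2719.9/3803.5 = 0.7151.

0.7151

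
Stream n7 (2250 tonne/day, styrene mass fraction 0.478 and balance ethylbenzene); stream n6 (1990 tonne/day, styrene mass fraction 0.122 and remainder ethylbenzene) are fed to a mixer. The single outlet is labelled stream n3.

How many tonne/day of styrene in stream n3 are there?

styrene out = styrene in = 2250×0.478 + 1990×0.122 = 1318.3 tonne/day.

1318 tonne/day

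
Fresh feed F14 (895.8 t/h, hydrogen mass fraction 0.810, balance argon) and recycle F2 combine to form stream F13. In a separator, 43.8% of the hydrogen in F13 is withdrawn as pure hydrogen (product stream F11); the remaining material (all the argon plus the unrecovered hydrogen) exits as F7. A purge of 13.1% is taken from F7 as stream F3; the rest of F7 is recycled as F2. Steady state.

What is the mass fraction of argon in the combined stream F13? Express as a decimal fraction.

0.478

argon enters only via F14 and leaves only via the purge: 895.8×0.190 = 0.131×(argon in F7), and the separator passes all argon, so argon in F13 = argon in F7 = 1299.3 t/h.
hydrogen in F13: m_A = 895.8×0.810 + (1−0.131)·(1−0.438)·m_A, so m_A = 725.6/0.5116 = 1418.2 t/h.
F13 = 1418.2 + 1299.3 = 2717.5 t/h.
argon fraction in F13 = 1299.3/2717.5 = 0.478.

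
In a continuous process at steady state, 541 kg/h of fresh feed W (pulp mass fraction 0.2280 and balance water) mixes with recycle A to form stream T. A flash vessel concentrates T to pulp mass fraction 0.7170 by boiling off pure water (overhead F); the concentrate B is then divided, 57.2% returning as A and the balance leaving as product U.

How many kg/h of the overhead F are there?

Overall pulp balance (none leaves overhead): pulp in fresh feed = pulp in product, i.e. 541×0.228 = (1−0.572)·B·0.717.
B = 123.35/(0.717×0.428) = 401.95 kg/h.
Recycle A = 0.572×401.95 = 229.91 kg/h.
Combined feed T = 541 + 229.91 = 770.91 kg/h.
Overhead F = T − B = 770.91 − 401.95 = 368.97 kg/h.

369 kg/h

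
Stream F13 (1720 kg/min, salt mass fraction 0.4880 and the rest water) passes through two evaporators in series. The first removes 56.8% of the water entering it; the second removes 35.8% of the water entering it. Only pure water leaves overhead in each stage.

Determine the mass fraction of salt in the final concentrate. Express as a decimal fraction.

water in feed = 1720×0.512 = 880.64 kg/min.
After stage 1: water left = (1−0.568)×880.64 = 380.44; stream total = 1219.8 kg/min.
After stage 2: water left = (1−0.358)×380.44 = 244.24; final concentrate = 1083.6 kg/min.
salt fraction = 839.36/1083.6 = 0.7746.

0.7746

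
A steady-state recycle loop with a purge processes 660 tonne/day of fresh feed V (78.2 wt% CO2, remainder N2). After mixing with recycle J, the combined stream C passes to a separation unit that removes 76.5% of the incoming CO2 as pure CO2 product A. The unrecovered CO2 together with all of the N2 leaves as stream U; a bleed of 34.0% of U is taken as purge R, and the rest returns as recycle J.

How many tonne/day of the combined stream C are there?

1034 tonne/day

N2 enters only via V and leaves only via the purge: 660×0.218 = 0.340×(N2 in U), and the separation unit passes all N2, so N2 in C = N2 in U = 423.18 tonne/day.
CO2 in C: m_A = 660×0.782 + (1−0.340)·(1−0.765)·m_A, so m_A = 516.12/0.8449 = 610.87 tonne/day.
C = 610.87 + 423.18 = 1034 tonne/day.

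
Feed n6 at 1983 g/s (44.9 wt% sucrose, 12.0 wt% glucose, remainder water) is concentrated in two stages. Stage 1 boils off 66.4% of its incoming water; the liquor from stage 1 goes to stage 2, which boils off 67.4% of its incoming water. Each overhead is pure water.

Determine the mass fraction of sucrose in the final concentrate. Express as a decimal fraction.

water in feed = 1983×0.431 = 854.67 g/s.
After stage 1: water left = (1−0.664)×854.67 = 287.17; stream total = 1415.5 g/s.
After stage 2: water left = (1−0.674)×287.17 = 93.617; final concentrate = 1221.9 g/s.
sucrose fraction = 890.37/1221.9 = 0.729.

0.729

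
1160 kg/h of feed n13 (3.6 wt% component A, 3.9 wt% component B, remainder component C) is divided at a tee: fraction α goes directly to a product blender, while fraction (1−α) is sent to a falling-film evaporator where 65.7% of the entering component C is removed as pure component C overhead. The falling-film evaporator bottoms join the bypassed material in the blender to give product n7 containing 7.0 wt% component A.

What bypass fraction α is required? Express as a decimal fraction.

0.201

All 1160×0.036 = 41.76 kg/h of component A reaches n7, so n7 = 41.76/0.070 = 596.57 kg/h and vapour = 563.43 kg/h.
The evaporator receives (1−α)·1160 of feed at 0.925 component C and removes 0.657 of that component C:
0.657×0.925×(1−α)×1160 = 563.43
(1−α) = 563.43/704.96 = 0.7992;  α = 0.2008.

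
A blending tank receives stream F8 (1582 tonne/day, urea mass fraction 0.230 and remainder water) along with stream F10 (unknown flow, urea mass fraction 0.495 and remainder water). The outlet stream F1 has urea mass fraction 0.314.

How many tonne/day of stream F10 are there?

734.2 tonne/day

Let F10 be the unknown flow. Total out = 1582 + F10.
urea balance: 363.86 + 0.495·F10 = 0.314·(1582 + F10)
(0.495 − 0.314)·F10 = 0.314×1582 − 363.86 = 132.89
F10 = 132.89 / 0.181 = 734.19 tonne/day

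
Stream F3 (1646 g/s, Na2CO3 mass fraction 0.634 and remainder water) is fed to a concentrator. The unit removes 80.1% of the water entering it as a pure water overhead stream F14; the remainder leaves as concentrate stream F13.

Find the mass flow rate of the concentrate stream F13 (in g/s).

1163 g/s

water entering = 1646×0.366 = 602.44 g/s; overhead removed = 0.801×602.44 = 482.55 g/s.
Concentrate = 1646 − 482.55 = 1163.4 g/s.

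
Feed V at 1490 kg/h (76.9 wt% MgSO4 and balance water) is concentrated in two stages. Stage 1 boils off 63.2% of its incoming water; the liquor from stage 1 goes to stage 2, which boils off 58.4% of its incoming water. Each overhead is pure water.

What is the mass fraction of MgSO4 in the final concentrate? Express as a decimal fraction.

0.9560

water in feed = 1490×0.231 = 344.19 kg/h.
After stage 1: water left = (1−0.632)×344.19 = 126.66; stream total = 1272.5 kg/h.
After stage 2: water left = (1−0.584)×126.66 = 52.691; final concentrate = 1198.5 kg/h.
MgSO4 fraction = 1145.8/1198.5 = 0.9560.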